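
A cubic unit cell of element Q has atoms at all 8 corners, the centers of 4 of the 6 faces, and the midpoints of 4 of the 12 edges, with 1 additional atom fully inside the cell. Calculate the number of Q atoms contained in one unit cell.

5

Corner atoms are shared by 8 cells (1/8 each), face atoms by 2 (1/2 each), edge atoms by 4 (1/4 each), interior atoms are unshared.
Net atoms = 8 × 1/8 + 4 × 1/2 + 4 × 1/4 + 1 = 1 + 2 + 1 + 1 = 5.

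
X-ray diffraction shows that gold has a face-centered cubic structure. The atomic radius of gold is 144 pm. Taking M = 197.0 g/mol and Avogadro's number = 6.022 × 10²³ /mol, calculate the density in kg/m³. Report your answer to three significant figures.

In an FCC lattice, atoms touch along the face diagonal, so √2·a = 4r, giving a = 407.3 pm = 4.073 × 10^-8 cm.
With Z = 4, ρ = Z·M/(N_A·a³) = 4 × 197.0 / (6.022 × 10²³ × 6.757 × 10^-23) = 19.37 g/cm³ = 19400 kg/m³.

19400 kg/m³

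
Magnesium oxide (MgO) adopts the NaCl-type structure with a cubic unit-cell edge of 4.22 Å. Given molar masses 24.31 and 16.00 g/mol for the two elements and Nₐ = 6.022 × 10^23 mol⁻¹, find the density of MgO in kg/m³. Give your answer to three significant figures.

The NaCl-type structure contains Z = 4 formula units per cell; M(MgO) = 24.31 + 16.00 = 40.31 g/mol.
a³ = (4.220 × 10^-8 cm)³ = 7.515 × 10^-23 cm³.
ρ = 4 × 40.31 / (6.022 × 10²³ × 7.515 × 10^-23) = 3.563 g/cm³ = 3560 kg/m³.

3560 kg/m³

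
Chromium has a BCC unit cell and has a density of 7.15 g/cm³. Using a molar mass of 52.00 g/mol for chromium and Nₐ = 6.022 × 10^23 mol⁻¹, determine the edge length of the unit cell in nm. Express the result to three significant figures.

0.289 nm

With Z = 2 atoms per BCC cell, a³ = Z·M/(N_A·ρ) = 2 × 52.00 / (6.022 × 10²³ × 7.150 g/cm³) = 2.415 × 10^-23 cm³.
a = (2.415 × 10^-23)^(1/3) = 2.891 × 10^-8 cm = 0.289 nm.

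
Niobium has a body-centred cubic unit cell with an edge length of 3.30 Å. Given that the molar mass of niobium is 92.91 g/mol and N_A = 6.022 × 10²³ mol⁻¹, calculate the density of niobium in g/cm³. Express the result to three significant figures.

8.59 g/cm³

A BCC unit cell contains Z = 2 atoms.
Cell volume: a³ = (3.30 Å)³ = (3.300 × 10^-8 cm)³ = 3.594 × 10^-23 cm³.
ρ = Z·M/(N_A·a³) = 2 × 92.91 / (6.022 × 10²³ × 3.594 × 10^-23) = 8.586 g/cm³.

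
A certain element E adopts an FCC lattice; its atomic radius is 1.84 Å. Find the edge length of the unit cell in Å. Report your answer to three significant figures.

5.20 Å

In an FCC lattice, atoms touch along the face diagonal, so √2·a = 4r.
a = 4r/√2 = 4 × 1.84 / 1.4142 = 5.20 Å.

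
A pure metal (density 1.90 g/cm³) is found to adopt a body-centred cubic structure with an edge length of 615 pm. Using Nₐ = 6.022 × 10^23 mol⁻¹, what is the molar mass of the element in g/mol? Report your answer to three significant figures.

A BCC cell has Z = 2 atoms; a = 6.150 × 10^-8 cm.
M = ρ·N_A·a³/Z = 1.90 × 6.022 × 10²³ × 2.326 × 10^-22 / 2 = 133 g/mol.

133 g/mol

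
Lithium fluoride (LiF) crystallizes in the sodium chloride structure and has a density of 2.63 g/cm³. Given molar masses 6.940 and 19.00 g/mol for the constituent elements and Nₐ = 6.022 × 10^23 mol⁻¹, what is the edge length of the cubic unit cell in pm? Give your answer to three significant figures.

M(LiF) = 25.94 g/mol; Z = 4 formula units per cell.
a³ = Z·M/(N_A·ρ) = 4 × 25.94 / (6.022 × 10²³ × 2.63) = 6.551 × 10^-23 cm³, so a = 4.031 × 10^-8 cm = 403 pm.

403 pm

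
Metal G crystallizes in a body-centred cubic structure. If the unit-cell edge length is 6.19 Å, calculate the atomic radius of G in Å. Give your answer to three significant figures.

In a BCC lattice, atoms touch along the body diagonal, so √3·a = 4r.
r = √3·a/4 = 1.7321 × 6.19 / 4 = 2.68 Å.

2.68 Å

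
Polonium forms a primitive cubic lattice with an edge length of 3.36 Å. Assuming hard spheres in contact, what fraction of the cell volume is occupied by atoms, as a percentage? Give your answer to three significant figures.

In a simple cubic lattice atoms touch along the cell edge, so a = 2r, so r = 0.5000a = 1.680 Å.
Packing fraction = Z·(4/3)πr³ / a³ = 1 × (4/3)π × (1.680)³ / (3.36)³ = 0.5236 = 52.4%.

52.4%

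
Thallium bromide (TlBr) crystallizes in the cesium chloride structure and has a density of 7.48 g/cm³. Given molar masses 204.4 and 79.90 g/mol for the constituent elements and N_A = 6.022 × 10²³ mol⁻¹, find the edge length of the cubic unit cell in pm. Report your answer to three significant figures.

398 pm

M(TlBr) = 284.3 g/mol; Z = 1 formula unit per cell.
a³ = Z·M/(N_A·ρ) = 1 × 284.3 / (6.022 × 10²³ × 7.48) = 6.312 × 10^-23 cm³, so a = 3.981 × 10^-8 cm = 398 pm.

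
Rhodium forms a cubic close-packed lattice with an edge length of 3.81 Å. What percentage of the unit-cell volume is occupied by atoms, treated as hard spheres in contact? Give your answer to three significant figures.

In an FCC lattice atoms touch along the face diagonal, so √2·a = 4r, so r = 0.3536a = 1.347 Å.
Packing fraction = Z·(4/3)πr³ / a³ = 4 × (4/3)π × (1.347)³ / (3.81)³ = 0.7405 = 74.0%.

74.0%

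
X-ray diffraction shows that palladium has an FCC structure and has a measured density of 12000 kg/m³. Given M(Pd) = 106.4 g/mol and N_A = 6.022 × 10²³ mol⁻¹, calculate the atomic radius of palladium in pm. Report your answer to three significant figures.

138 pm

For an FCC cell (Z = 4), a³ = Z·M/(N_A·ρ) = 4 × 106.4 / (6.022 × 10²³ × 12.00) = 5.890 × 10^-23 cm³, so a = 3.891 × 10^-8 cm = 389.1 pm.
Atoms touch along the face diagonal, so √2·a = 4r, so r = 0.3536 × a = 138 pm.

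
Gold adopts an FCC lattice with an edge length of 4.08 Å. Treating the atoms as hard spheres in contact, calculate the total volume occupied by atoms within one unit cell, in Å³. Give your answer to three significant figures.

In an FCC lattice atoms touch along the face diagonal, so √2·a = 4r, so r = 0.3536a = 1.442 Å.
V_atoms = Z × (4/3)πr³ = 4 × (4/3)π × (1.442)³ = 50.3 Å³.

50.3 Å³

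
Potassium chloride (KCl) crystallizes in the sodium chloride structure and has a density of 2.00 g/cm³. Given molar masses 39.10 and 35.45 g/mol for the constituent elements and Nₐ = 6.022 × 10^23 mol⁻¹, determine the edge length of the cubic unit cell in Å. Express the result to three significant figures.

M(KCl) = 74.55 g/mol; Z = 4 formula units per cell.
a³ = Z·M/(N_A·ρ) = 4 × 74.55 / (6.022 × 10²³ × 2.00) = 2.476 × 10^-22 cm³, so a = 6.279 × 10^-8 cm = 6.28 Å.

6.28 Å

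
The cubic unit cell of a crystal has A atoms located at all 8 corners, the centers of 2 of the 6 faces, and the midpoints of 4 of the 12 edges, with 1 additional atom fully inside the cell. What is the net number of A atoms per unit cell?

Corner atoms are shared by 8 cells (1/8 each), face atoms by 2 (1/2 each), edge atoms by 4 (1/4 each), interior atoms are unshared.
Net atoms = 8 × 1/8 + 2 × 1/2 + 4 × 1/4 + 1 = 1 + 1 + 1 + 1 = 4.

4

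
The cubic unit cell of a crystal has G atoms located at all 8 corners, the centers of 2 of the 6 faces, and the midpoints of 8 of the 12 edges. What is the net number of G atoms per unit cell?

4

Corner atoms are shared by 8 cells (1/8 each), face atoms by 2 (1/2 each), edge atoms by 4 (1/4 each).
Net atoms = 8 × 1/8 + 2 × 1/2 + 8 × 1/4 = 1 + 1 + 2 = 4.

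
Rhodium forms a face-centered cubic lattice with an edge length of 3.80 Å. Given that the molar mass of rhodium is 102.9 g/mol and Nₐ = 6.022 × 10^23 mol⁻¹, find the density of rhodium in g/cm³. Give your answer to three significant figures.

An FCC unit cell contains Z = 4 atoms.
Cell volume: a³ = (3.80 Å)³ = (3.800 × 10^-8 cm)³ = 5.487 × 10^-23 cm³.
ρ = Z·M/(N_A·a³) = 4 × 102.9 / (6.022 × 10²³ × 5.487 × 10^-23) = 12.46 g/cm³.

12.5 g/cm³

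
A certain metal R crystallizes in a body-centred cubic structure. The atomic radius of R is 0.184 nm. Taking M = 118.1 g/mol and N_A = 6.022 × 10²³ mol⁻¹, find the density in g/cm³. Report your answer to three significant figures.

5.11 g/cm³

In a BCC lattice, atoms touch along the body diagonal, so √3·a = 4r, giving a = 0.4249 nm = 4.249 × 10^-8 cm.
With Z = 2, ρ = Z·M/(N_A·a³) = 2 × 118.1 / (6.022 × 10²³ × 7.673 × 10^-23) = 5.112 g/cm³.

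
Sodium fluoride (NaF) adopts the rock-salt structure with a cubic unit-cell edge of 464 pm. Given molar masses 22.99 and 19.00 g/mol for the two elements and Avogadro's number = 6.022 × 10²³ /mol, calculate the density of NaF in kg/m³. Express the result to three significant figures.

The rock-salt structure contains Z = 4 formula units per cell; M(NaF) = 22.99 + 19.00 = 41.99 g/mol.
a³ = (4.640 × 10^-8 cm)³ = 9.990 × 10^-23 cm³.
ρ = 4 × 41.99 / (6.022 × 10²³ × 9.990 × 10^-23) = 2.792 g/cm³ = 2790 kg/m³.

2790 kg/m³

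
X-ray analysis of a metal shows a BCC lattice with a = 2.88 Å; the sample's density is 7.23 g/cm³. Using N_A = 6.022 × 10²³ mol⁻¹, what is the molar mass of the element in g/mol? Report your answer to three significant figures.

A BCC cell has Z = 2 atoms; a = 2.880 × 10^-8 cm.
M = ρ·N_A·a³/Z = 7.23 × 6.022 × 10²³ × 2.389 × 10^-23 / 2 = 52.0 g/mol.

52.0 g/mol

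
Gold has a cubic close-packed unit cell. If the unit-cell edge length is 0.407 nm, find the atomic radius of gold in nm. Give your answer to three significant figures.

In an FCC lattice, atoms touch along the face diagonal, so √2·a = 4r.
r = √2·a/4 = 1.4142 × 0.407 / 4 = 0.144 nm.

0.144 nm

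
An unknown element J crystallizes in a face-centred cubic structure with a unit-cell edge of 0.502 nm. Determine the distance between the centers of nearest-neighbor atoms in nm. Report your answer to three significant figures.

In an FCC structure, atoms touch along the face diagonal, so √2·a = 4r; the nearest-neighbor distance equals 2r = 0.7071·a.
d = 0.7071 × 0.502 = 0.355 nm.

0.355 nm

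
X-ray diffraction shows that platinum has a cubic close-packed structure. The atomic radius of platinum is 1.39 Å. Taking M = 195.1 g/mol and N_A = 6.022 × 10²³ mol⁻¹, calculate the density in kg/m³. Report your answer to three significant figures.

21300 kg/m³

In an FCC lattice, atoms touch along the face diagonal, so √2·a = 4r, giving a = 3.932 Å = 3.932 × 10^-8 cm.
With Z = 4, ρ = Z·M/(N_A·a³) = 4 × 195.1 / (6.022 × 10²³ × 6.077 × 10^-23) = 21.33 g/cm³ = 21300 kg/m³.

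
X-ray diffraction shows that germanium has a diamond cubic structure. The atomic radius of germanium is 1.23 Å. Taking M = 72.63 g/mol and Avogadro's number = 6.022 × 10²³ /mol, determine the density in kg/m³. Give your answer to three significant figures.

5260 kg/m³

In a diamond cubic lattice, nearest neighbors lie along the body diagonal with √3·a = 8r, giving a = 5.681 Å = 5.681 × 10^-8 cm.
With Z = 8, ρ = Z·M/(N_A·a³) = 8 × 72.63 / (6.022 × 10²³ × 1.834 × 10^-22) = 5.262 g/cm³ = 5260 kg/m³.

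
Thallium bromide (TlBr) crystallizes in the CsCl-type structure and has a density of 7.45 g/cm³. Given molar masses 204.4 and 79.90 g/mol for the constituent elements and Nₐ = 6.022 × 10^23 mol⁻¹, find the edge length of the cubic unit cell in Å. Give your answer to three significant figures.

3.99 Å

M(TlBr) = 284.3 g/mol; Z = 1 formula unit per cell.
a³ = Z·M/(N_A·ρ) = 1 × 284.3 / (6.022 × 10²³ × 7.45) = 6.337 × 10^-23 cm³, so a = 3.987 × 10^-8 cm = 3.99 Å.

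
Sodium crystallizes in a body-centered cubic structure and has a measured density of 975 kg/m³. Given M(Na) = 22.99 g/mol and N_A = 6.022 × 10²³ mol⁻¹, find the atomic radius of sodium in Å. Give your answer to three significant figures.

1.85 Å

For a BCC cell (Z = 2), a³ = Z·M/(N_A·ρ) = 2 × 22.99 / (6.022 × 10²³ × 0.9750) = 7.831 × 10^-23 cm³, so a = 4.278 × 10^-8 cm = 4.278 Å.
Atoms touch along the body diagonal, so √3·a = 4r, so r = 0.4330 × a = 1.85 Å.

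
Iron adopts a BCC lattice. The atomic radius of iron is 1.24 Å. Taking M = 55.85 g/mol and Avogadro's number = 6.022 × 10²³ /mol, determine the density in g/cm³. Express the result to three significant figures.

7.90 g/cm³

In a BCC lattice, atoms touch along the body diagonal, so √3·a = 4r, giving a = 2.864 Å = 2.864 × 10^-8 cm.
With Z = 2, ρ = Z·M/(N_A·a³) = 2 × 55.85 / (6.022 × 10²³ × 2.348 × 10^-23) = 7.899 g/cm³.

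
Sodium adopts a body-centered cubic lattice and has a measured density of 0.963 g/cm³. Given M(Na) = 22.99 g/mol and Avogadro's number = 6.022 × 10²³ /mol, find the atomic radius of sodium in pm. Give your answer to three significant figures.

186 pm

For a BCC cell (Z = 2), a³ = Z·M/(N_A·ρ) = 2 × 22.99 / (6.022 × 10²³ × 0.9630) = 7.929 × 10^-23 cm³, so a = 4.296 × 10^-8 cm = 429.6 pm.
Atoms touch along the body diagonal, so √3·a = 4r, so r = 0.4330 × a = 186 pm.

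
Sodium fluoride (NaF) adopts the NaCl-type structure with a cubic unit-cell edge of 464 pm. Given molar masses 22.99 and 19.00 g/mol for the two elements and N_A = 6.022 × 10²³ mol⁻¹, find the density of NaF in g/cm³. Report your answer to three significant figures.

2.79 g/cm³

The NaCl-type structure contains Z = 4 formula units per cell; M(NaF) = 22.99 + 19.00 = 41.99 g/mol.
a³ = (4.640 × 10^-8 cm)³ = 9.990 × 10^-23 cm³.
ρ = 4 × 41.99 / (6.022 × 10²³ × 9.990 × 10^-23) = 2.792 g/cm³.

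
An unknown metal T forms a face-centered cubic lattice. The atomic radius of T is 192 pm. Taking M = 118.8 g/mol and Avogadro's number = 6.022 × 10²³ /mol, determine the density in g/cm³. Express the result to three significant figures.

4.93 g/cm³

In an FCC lattice, atoms touch along the face diagonal, so √2·a = 4r, giving a = 543.1 pm = 5.431 × 10^-8 cm.
With Z = 4, ρ = Z·M/(N_A·a³) = 4 × 118.8 / (6.022 × 10²³ × 1.602 × 10^-22) = 4.927 g/cm³.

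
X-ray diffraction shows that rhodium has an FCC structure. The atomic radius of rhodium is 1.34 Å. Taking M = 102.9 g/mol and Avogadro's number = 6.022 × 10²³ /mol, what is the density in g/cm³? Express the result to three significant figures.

12.6 g/cm³

In an FCC lattice, atoms touch along the face diagonal, so √2·a = 4r, giving a = 3.790 Å = 3.790 × 10^-8 cm.
With Z = 4, ρ = Z·M/(N_A·a³) = 4 × 102.9 / (6.022 × 10²³ × 5.444 × 10^-23) = 12.55 g/cm³.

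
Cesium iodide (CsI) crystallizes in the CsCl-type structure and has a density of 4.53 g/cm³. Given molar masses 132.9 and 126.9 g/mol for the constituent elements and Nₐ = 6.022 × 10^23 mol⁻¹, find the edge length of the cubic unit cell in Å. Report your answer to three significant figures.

M(CsI) = 259.8 g/mol; Z = 1 formula unit per cell.
a³ = Z·M/(N_A·ρ) = 1 × 259.8 / (6.022 × 10²³ × 4.53) = 9.524 × 10^-23 cm³, so a = 4.567 × 10^-8 cm = 4.57 Å.

4.57 Å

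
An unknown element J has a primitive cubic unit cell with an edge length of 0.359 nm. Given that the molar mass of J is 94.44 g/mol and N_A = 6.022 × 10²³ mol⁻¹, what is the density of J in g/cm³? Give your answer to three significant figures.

A simple cubic unit cell contains Z = 1 atom.
Cell volume: a³ = (0.359 nm)³ = (3.590 × 10^-8 cm)³ = 4.627 × 10^-23 cm³.
ρ = Z·M/(N_A·a³) = 1 × 94.44 / (6.022 × 10²³ × 4.627 × 10^-23) = 3.389 g/cm³.

3.39 g/cm³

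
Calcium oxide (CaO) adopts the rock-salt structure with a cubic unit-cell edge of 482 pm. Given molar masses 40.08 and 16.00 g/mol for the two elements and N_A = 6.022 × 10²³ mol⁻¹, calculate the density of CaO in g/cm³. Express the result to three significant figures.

The rock-salt structure contains Z = 4 formula units per cell; M(CaO) = 40.08 + 16.00 = 56.08 g/mol.
a³ = (4.820 × 10^-8 cm)³ = 1.120 × 10^-22 cm³.
ρ = 4 × 56.08 / (6.022 × 10²³ × 1.120 × 10^-22) = 3.326 g/cm³.

3.33 g/cm³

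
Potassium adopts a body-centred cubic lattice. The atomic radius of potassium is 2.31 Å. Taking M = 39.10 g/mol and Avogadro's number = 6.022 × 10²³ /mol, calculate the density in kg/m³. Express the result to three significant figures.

855 kg/m³

In a BCC lattice, atoms touch along the body diagonal, so √3·a = 4r, giving a = 5.335 Å = 5.335 × 10^-8 cm.
With Z = 2, ρ = Z·M/(N_A·a³) = 2 × 39.10 / (6.022 × 10²³ × 1.518 × 10^-22) = 0.8553 g/cm³ = 855 kg/m³.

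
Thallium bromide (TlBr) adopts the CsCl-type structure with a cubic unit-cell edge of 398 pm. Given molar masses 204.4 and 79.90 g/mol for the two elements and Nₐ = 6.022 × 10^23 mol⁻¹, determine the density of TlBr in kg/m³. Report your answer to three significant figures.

7490 kg/m³

The CsCl-type structure contains Z = 1 formula unit per cell; M(TlBr) = 204.4 + 79.90 = 284.3 g/mol.
a³ = (3.980 × 10^-8 cm)³ = 6.304 × 10^-23 cm³.
ρ = 1 × 284.3 / (6.022 × 10²³ × 6.304 × 10^-23) = 7.488 g/cm³ = 7490 kg/m³.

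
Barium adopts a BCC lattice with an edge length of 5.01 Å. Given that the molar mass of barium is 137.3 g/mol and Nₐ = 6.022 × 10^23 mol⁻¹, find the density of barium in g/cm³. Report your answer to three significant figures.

3.63 g/cm³

A BCC unit cell contains Z = 2 atoms.
Cell volume: a³ = (5.01 Å)³ = (5.010 × 10^-8 cm)³ = 1.258 × 10^-22 cm³.
ρ = Z·M/(N_A·a³) = 2 × 137.3 / (6.022 × 10²³ × 1.258 × 10^-22) = 3.626 g/cm³.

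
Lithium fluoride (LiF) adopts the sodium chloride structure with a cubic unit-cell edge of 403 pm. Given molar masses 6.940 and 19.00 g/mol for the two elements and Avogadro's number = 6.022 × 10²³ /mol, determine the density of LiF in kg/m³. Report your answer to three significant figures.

2630 kg/m³

The sodium chloride structure contains Z = 4 formula units per cell; M(LiF) = 6.940 + 19.00 = 25.94 g/mol.
a³ = (4.030 × 10^-8 cm)³ = 6.545 × 10^-23 cm³.
ρ = 4 × 25.94 / (6.022 × 10²³ × 6.545 × 10^-23) = 2.633 g/cm³ = 2630 kg/m³.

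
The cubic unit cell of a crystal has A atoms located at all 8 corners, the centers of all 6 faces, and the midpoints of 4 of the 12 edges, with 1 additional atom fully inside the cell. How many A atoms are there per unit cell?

Corner atoms are shared by 8 cells (1/8 each), face atoms by 2 (1/2 each), edge atoms by 4 (1/4 each), interior atoms are unshared.
Net atoms = 8 × 1/8 + 6 × 1/2 + 4 × 1/4 + 1 = 1 + 3 + 1 + 1 = 6.

6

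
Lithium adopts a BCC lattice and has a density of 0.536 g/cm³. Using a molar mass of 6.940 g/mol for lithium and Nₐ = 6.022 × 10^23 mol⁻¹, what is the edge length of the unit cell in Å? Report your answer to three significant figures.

With Z = 2 atoms per BCC cell, a³ = Z·M/(N_A·ρ) = 2 × 6.940 / (6.022 × 10²³ × 0.5360 g/cm³) = 4.300 × 10^-23 cm³.
a = (4.300 × 10^-23)^(1/3) = 3.503 × 10^-8 cm = 3.50 Å.

3.50 Å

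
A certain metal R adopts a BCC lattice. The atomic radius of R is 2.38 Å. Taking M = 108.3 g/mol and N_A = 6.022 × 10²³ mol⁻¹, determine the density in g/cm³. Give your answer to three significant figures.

2.17 g/cm³

In a BCC lattice, atoms touch along the body diagonal, so √3·a = 4r, giving a = 5.496 Å = 5.496 × 10^-8 cm.
With Z = 2, ρ = Z·M/(N_A·a³) = 2 × 108.3 / (6.022 × 10²³ × 1.660 × 10^-22) = 2.166 g/cm³.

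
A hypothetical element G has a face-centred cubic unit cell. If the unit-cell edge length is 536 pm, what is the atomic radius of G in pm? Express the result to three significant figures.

In an FCC lattice, atoms touch along the face diagonal, so √2·a = 4r.
r = √2·a/4 = 1.4142 × 536 / 4 = 190 pm.

190 pm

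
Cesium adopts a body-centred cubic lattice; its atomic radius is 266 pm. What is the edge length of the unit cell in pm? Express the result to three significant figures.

614 pm

In a BCC lattice, atoms touch along the body diagonal, so √3·a = 4r.
a = 4r/√3 = 4 × 266 / 1.7321 = 614 pm.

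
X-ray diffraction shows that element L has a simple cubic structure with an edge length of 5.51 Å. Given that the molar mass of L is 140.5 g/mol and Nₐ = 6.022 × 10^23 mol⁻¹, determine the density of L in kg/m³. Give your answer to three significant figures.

1390 kg/m³

A simple cubic unit cell contains Z = 1 atom.
Cell volume: a³ = (5.51 Å)³ = (5.510 × 10^-8 cm)³ = 1.673 × 10^-22 cm³.
ρ = Z·M/(N_A·a³) = 1 × 140.5 / (6.022 × 10²³ × 1.673 × 10^-22) = 1.395 g/cm³ = 1390 kg/m³.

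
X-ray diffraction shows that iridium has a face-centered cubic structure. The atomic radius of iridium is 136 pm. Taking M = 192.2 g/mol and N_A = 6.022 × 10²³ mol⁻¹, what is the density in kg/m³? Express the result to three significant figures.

22400 kg/m³

In an FCC lattice, atoms touch along the face diagonal, so √2·a = 4r, giving a = 384.7 pm = 3.847 × 10^-8 cm.
With Z = 4, ρ = Z·M/(N_A·a³) = 4 × 192.2 / (6.022 × 10²³ × 5.692 × 10^-23) = 22.43 g/cm³ = 22400 kg/m³.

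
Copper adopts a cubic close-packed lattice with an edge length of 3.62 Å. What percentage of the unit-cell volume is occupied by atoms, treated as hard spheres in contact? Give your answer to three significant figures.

74.0%

In an FCC lattice atoms touch along the face diagonal, so √2·a = 4r, so r = 0.3536a = 1.280 Å.
Packing fraction = Z·(4/3)πr³ / a³ = 4 × (4/3)π × (1.280)³ / (3.62)³ = 0.7405 = 74.0%.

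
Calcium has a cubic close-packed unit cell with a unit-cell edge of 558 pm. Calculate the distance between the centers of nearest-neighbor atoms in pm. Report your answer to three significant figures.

395 pm

In an FCC structure, atoms touch along the face diagonal, so √2·a = 4r; the nearest-neighbor distance equals 2r = 0.7071·a.
d = 0.7071 × 558 = 395 pm.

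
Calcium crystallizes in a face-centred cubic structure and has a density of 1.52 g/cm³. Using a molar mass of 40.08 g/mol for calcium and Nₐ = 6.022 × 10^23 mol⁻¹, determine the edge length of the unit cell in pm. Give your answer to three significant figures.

560 pm

With Z = 4 atoms per FCC cell, a³ = Z·M/(N_A·ρ) = 4 × 40.08 / (6.022 × 10²³ × 1.520 g/cm³) = 1.751 × 10^-22 cm³.
a = (1.751 × 10^-22)^(1/3) = 5.595 × 10^-8 cm = 560 pm.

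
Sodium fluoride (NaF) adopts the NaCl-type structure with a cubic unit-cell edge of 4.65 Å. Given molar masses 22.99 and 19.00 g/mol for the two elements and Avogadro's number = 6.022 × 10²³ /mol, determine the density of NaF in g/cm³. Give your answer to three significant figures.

2.77 g/cm³

The NaCl-type structure contains Z = 4 formula units per cell; M(NaF) = 22.99 + 19.00 = 41.99 g/mol.
a³ = (4.650 × 10^-8 cm)³ = 1.005 × 10^-22 cm³.
ρ = 4 × 41.99 / (6.022 × 10²³ × 1.005 × 10^-22) = 2.774 g/cm³.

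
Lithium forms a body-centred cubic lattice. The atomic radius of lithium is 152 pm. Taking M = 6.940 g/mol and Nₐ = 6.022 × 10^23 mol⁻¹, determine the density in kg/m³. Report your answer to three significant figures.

In a BCC lattice, atoms touch along the body diagonal, so √3·a = 4r, giving a = 351.0 pm = 3.510 × 10^-8 cm.
With Z = 2, ρ = Z·M/(N_A·a³) = 2 × 6.940 / (6.022 × 10²³ × 4.325 × 10^-23) = 0.5329 g/cm³ = 533 kg/m³.

533 kg/m³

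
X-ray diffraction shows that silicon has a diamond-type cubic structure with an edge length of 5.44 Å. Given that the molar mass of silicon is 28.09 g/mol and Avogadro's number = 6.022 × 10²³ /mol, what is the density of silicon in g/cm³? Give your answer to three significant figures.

2.32 g/cm³

A diamond cubic unit cell contains Z = 8 atoms.
Cell volume: a³ = (5.44 Å)³ = (5.440 × 10^-8 cm)³ = 1.610 × 10^-22 cm³.
ρ = Z·M/(N_A·a³) = 8 × 28.09 / (6.022 × 10²³ × 1.610 × 10^-22) = 2.318 g/cm³.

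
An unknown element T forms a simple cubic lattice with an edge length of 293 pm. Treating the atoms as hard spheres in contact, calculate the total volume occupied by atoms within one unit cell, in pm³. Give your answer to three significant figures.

In a simple cubic lattice atoms touch along the cell edge, so a = 2r, so r = 0.5000a = 146.5 pm.
V_atoms = Z × (4/3)πr³ = 1 × (4/3)π × (146.5)³ = 1.32 × 10^7 pm³.

1.32 × 10^7 pm³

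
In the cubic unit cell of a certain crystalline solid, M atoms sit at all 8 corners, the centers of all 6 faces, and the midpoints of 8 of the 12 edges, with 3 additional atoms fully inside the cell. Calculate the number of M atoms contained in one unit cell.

Corner atoms are shared by 8 cells (1/8 each), face atoms by 2 (1/2 each), edge atoms by 4 (1/4 each), interior atoms are unshared.
Net atoms = 8 × 1/8 + 6 × 1/2 + 8 × 1/4 + 3 = 1 + 3 + 2 + 3 = 9.

9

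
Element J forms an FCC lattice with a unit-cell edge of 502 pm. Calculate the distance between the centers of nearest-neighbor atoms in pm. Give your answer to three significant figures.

In an FCC structure, atoms touch along the face diagonal, so √2·a = 4r; the nearest-neighbor distance equals 2r = 0.7071·a.
d = 0.7071 × 502 = 355 pm.

355 pm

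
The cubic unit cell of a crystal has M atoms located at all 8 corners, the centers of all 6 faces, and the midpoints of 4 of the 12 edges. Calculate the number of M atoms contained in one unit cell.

Corner atoms are shared by 8 cells (1/8 each), face atoms by 2 (1/2 each), edge atoms by 4 (1/4 each).
Net atoms = 8 × 1/8 + 6 × 1/2 + 4 × 1/4 = 1 + 3 + 1 = 5.

5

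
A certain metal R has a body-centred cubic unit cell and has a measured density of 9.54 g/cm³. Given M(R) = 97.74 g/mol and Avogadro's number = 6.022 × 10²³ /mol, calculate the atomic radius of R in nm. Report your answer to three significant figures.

0.140 nm

For a BCC cell (Z = 2), a³ = Z·M/(N_A·ρ) = 2 × 97.74 / (6.022 × 10²³ × 9.540) = 3.403 × 10^-23 cm³, so a = 3.240 × 10^-8 cm = 0.3240 nm.
Atoms touch along the body diagonal, so √3·a = 4r, so r = 0.4330 × a = 0.140 nm.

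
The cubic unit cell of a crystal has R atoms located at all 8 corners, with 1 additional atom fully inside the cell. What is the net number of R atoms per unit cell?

2

Corner atoms are shared by 8 cells (1/8 each), interior atoms are unshared.
Net atoms = 8 × 1/8 + 1 = 1 + 1 = 2.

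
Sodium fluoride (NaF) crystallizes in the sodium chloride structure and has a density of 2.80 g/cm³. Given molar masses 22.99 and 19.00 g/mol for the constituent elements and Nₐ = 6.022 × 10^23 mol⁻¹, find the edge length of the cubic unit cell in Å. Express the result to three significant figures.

M(NaF) = 41.99 g/mol; Z = 4 formula units per cell.
a³ = Z·M/(N_A·ρ) = 4 × 41.99 / (6.022 × 10²³ × 2.80) = 9.961 × 10^-23 cm³, so a = 4.636 × 10^-8 cm = 4.64 Å.

4.64 Å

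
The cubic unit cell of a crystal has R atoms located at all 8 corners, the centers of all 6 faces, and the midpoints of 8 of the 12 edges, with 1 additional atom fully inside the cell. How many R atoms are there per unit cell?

7

Corner atoms are shared by 8 cells (1/8 each), face atoms by 2 (1/2 each), edge atoms by 4 (1/4 each), interior atoms are unshared.
Net atoms = 8 × 1/8 + 6 × 1/2 + 8 × 1/4 + 1 = 1 + 3 + 2 + 1 = 7.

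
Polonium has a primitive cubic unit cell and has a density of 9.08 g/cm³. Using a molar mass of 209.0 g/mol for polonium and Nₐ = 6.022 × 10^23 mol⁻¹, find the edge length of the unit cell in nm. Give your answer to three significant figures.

With Z = 1 atom per simple cubic cell, a³ = Z·M/(N_A·ρ) = 1 × 209.0 / (6.022 × 10²³ × 9.080 g/cm³) = 3.822 × 10^-23 cm³.
a = (3.822 × 10^-23)^(1/3) = 3.369 × 10^-8 cm = 0.337 nm.

0.337 nm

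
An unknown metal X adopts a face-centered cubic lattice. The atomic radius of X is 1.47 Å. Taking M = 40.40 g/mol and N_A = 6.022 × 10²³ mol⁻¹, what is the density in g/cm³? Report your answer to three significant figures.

In an FCC lattice, atoms touch along the face diagonal, so √2·a = 4r, giving a = 4.158 Å = 4.158 × 10^-8 cm.
With Z = 4, ρ = Z·M/(N_A·a³) = 4 × 40.40 / (6.022 × 10²³ × 7.188 × 10^-23) = 3.733 g/cm³.

3.73 g/cm³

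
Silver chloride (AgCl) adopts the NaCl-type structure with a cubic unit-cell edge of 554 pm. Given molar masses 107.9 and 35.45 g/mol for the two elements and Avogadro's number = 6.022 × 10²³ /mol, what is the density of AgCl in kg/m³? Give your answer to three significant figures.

The NaCl-type structure contains Z = 4 formula units per cell; M(AgCl) = 107.9 + 35.45 = 143.35 g/mol.
a³ = (5.540 × 10^-8 cm)³ = 1.700 × 10^-22 cm³.
ρ = 4 × 143.35 / (6.022 × 10²³ × 1.700 × 10^-22) = 5.600 g/cm³ = 5600 kg/m³.

5600 kg/m³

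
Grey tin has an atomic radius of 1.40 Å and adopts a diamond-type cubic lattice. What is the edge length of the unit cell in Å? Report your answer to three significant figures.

6.47 Å

In a diamond cubic lattice, nearest neighbors lie along the body diagonal with √3·a = 8r.
a = 8r/√3 = 8 × 1.40 / 1.7321 = 6.47 Å.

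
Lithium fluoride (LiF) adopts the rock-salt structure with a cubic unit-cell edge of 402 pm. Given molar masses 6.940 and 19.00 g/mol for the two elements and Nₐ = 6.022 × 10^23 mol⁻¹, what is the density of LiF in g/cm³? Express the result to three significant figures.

The rock-salt structure contains Z = 4 formula units per cell; M(LiF) = 6.940 + 19.00 = 25.94 g/mol.
a³ = (4.020 × 10^-8 cm)³ = 6.496 × 10^-23 cm³.
ρ = 4 × 25.94 / (6.022 × 10²³ × 6.496 × 10^-23) = 2.652 g/cm³.

2.65 g/cm³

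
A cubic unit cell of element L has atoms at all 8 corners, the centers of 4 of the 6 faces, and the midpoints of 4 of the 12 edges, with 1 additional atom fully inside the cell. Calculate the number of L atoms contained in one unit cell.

5

Corner atoms are shared by 8 cells (1/8 each), face atoms by 2 (1/2 each), edge atoms by 4 (1/4 each), interior atoms are unshared.
Net atoms = 8 × 1/8 + 4 × 1/2 + 4 × 1/4 + 1 = 1 + 2 + 1 + 1 = 5.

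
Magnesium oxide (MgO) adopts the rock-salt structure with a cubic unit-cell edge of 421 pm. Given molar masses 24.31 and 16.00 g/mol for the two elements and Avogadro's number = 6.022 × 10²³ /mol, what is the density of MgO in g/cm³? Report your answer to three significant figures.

3.59 g/cm³

The rock-salt structure contains Z = 4 formula units per cell; M(MgO) = 24.31 + 16.00 = 40.31 g/mol.
a³ = (4.210 × 10^-8 cm)³ = 7.462 × 10^-23 cm³.
ρ = 4 × 40.31 / (6.022 × 10²³ × 7.462 × 10^-23) = 3.588 g/cm³.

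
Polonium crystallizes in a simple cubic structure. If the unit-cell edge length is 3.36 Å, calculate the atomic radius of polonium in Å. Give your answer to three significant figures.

In a simple cubic lattice, atoms touch along the cell edge, so a = 2r.
r = a/2 = 3.36/2 = 1.68 Å.

1.68 Å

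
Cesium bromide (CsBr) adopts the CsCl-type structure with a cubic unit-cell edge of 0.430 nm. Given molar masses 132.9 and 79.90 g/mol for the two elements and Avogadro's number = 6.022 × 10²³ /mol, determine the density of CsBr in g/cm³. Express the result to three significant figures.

The CsCl-type structure contains Z = 1 formula unit per cell; M(CsBr) = 132.9 + 79.90 = 212.8 g/mol.
a³ = (4.300 × 10^-8 cm)³ = 7.951 × 10^-23 cm³.
ρ = 1 × 212.8 / (6.022 × 10²³ × 7.951 × 10^-23) = 4.445 g/cm³.

4.44 g/cm³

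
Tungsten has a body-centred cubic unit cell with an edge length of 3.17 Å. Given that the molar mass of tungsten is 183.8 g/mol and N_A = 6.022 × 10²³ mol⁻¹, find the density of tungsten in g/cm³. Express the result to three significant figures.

19.2 g/cm³

A BCC unit cell contains Z = 2 atoms.
Cell volume: a³ = (3.17 Å)³ = (3.170 × 10^-8 cm)³ = 3.186 × 10^-23 cm³.
ρ = Z·M/(N_A·a³) = 2 × 183.8 / (6.022 × 10²³ × 3.186 × 10^-23) = 19.16 g/cm³.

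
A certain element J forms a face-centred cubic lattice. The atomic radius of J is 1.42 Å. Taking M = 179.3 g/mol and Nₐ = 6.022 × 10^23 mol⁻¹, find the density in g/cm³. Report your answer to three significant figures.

18.4 g/cm³

In an FCC lattice, atoms touch along the face diagonal, so √2·a = 4r, giving a = 4.016 Å = 4.016 × 10^-8 cm.
With Z = 4, ρ = Z·M/(N_A·a³) = 4 × 179.3 / (6.022 × 10²³ × 6.479 × 10^-23) = 18.38 g/cm³.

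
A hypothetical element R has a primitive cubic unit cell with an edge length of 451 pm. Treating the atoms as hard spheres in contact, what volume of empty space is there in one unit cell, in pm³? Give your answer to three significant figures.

4.37 × 10^7 pm³

In a simple cubic lattice atoms touch along the cell edge, so a = 2r, so r = 0.5000a = 225.5 pm.
V_cell = a³ = 9.173 × 10^7 pm³; V_atoms = 1 × (4/3)πr³ = 4.803 × 10^7 pm³.
Empty space = 9.173 × 10^7 − 4.803 × 10^7 = 4.37 × 10^7 pm³.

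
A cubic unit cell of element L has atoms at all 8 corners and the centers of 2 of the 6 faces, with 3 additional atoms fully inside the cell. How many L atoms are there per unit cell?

Corner atoms are shared by 8 cells (1/8 each), face atoms by 2 (1/2 each), interior atoms are unshared.
Net atoms = 8 × 1/8 + 2 × 1/2 + 3 = 1 + 1 + 3 = 5.

5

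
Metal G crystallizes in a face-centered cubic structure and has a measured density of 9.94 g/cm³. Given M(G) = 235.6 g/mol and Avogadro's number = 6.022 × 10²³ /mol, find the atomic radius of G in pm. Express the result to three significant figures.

191 pm

For an FCC cell (Z = 4), a³ = Z·M/(N_A·ρ) = 4 × 235.6 / (6.022 × 10²³ × 9.940) = 1.574 × 10^-22 cm³, so a = 5.400 × 10^-8 cm = 540.0 pm.
Atoms touch along the face diagonal, so √2·a = 4r, so r = 0.3536 × a = 191 pm.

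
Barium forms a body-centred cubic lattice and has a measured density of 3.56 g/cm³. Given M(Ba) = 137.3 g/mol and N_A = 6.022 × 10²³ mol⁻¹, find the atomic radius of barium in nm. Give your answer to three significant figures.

0.218 nm

For a BCC cell (Z = 2), a³ = Z·M/(N_A·ρ) = 2 × 137.3 / (6.022 × 10²³ × 3.560) = 1.281 × 10^-22 cm³, so a = 5.041 × 10^-8 cm = 0.5041 nm.
Atoms touch along the body diagonal, so √3·a = 4r, so r = 0.4330 × a = 0.218 nm.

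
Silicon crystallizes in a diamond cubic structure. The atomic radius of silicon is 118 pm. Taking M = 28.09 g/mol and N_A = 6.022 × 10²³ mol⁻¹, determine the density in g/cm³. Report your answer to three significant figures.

In a diamond cubic lattice, nearest neighbors lie along the body diagonal with √3·a = 8r, giving a = 545.0 pm = 5.450 × 10^-8 cm.
With Z = 8, ρ = Z·M/(N_A·a³) = 8 × 28.09 / (6.022 × 10²³ × 1.619 × 10^-22) = 2.305 g/cm³.

2.30 g/cm³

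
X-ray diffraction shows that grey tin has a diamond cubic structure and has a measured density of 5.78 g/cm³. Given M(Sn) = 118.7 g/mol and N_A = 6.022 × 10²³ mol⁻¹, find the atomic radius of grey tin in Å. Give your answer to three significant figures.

1.40 Å

For a diamond cubic cell (Z = 8), a³ = Z·M/(N_A·ρ) = 8 × 118.7 / (6.022 × 10²³ × 5.780) = 2.728 × 10^-22 cm³, so a = 6.486 × 10^-8 cm = 6.486 Å.
Nearest neighbors lie along the body diagonal with √3·a = 8r, so r = 0.2165 × a = 1.40 Å.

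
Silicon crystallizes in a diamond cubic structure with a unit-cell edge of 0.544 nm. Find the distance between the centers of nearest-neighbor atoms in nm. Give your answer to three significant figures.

In a diamond cubic structure, nearest neighbors lie along the body diagonal with √3·a = 8r; the nearest-neighbor distance equals 2r = 0.4330·a.
d = 0.4330 × 0.544 = 0.236 nm.

0.236 nm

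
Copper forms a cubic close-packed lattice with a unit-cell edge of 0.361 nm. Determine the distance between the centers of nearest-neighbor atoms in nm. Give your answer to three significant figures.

In an FCC structure, atoms touch along the face diagonal, so √2·a = 4r; the nearest-neighbor distance equals 2r = 0.7071·a.
d = 0.7071 × 0.361 = 0.255 nm.

0.255 nm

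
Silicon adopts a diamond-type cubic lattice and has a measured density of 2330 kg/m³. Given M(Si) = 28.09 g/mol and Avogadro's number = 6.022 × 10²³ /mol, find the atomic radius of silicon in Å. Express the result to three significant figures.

1.18 Å

For a diamond cubic cell (Z = 8), a³ = Z·M/(N_A·ρ) = 8 × 28.09 / (6.022 × 10²³ × 2.330) = 1.602 × 10^-22 cm³, so a = 5.431 × 10^-8 cm = 5.431 Å.
Nearest neighbors lie along the body diagonal with √3·a = 8r, so r = 0.2165 × a = 1.18 Å.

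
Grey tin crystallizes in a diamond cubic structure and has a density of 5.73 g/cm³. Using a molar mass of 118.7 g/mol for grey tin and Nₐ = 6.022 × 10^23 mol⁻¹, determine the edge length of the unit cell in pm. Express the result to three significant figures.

650 pm

With Z = 8 atoms per diamond cubic cell, a³ = Z·M/(N_A·ρ) = 8 × 118.7 / (6.022 × 10²³ × 5.730 g/cm³) = 2.752 × 10^-22 cm³.
a = (2.752 × 10^-22)^(1/3) = 6.505 × 10^-8 cm = 650 pm.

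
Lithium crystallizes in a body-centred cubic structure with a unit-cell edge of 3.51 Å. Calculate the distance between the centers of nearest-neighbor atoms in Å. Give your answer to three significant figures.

In a BCC structure, atoms touch along the body diagonal, so √3·a = 4r; the nearest-neighbor distance equals 2r = 0.8660·a.
d = 0.8660 × 3.51 = 3.04 Å.

3.04 Å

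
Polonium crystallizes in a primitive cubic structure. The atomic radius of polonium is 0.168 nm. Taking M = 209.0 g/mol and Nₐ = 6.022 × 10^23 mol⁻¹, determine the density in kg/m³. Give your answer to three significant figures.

In a simple cubic lattice, atoms touch along the cell edge, so a = 2r, giving a = 0.3360 nm = 3.360 × 10^-8 cm.
With Z = 1, ρ = Z·M/(N_A·a³) = 1 × 209.0 / (6.022 × 10²³ × 3.793 × 10^-23) = 9.149 g/cm³ = 9150 kg/m³.

9150 kg/m³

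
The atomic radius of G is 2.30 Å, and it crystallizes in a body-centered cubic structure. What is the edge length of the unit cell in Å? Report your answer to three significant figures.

In a BCC lattice, atoms touch along the body diagonal, so √3·a = 4r.
a = 4r/√3 = 4 × 2.30 / 1.7321 = 5.31 Å.

5.31 Å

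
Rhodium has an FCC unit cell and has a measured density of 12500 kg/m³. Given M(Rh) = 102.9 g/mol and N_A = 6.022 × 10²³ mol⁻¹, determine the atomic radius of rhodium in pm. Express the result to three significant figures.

For an FCC cell (Z = 4), a³ = Z·M/(N_A·ρ) = 4 × 102.9 / (6.022 × 10²³ × 12.50) = 5.468 × 10^-23 cm³, so a = 3.796 × 10^-8 cm = 379.6 pm.
Atoms touch along the face diagonal, so √2·a = 4r, so r = 0.3536 × a = 134 pm.

134 pm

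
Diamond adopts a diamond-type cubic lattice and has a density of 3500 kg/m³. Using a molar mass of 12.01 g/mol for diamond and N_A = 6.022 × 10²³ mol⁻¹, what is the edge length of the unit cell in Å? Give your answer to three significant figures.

3.57 Å

With Z = 8 atoms per diamond cubic cell, a³ = Z·M/(N_A·ρ) = 8 × 12.01 / (6.022 × 10²³ × 3.500 g/cm³) = 4.559 × 10^-23 cm³.
a = (4.559 × 10^-23)^(1/3) = 3.572 × 10^-8 cm = 3.57 Å.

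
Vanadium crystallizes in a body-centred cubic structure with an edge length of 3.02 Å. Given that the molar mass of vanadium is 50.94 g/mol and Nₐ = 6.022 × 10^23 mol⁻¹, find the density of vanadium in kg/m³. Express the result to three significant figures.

6140 kg/m³

A BCC unit cell contains Z = 2 atoms.
Cell volume: a³ = (3.02 Å)³ = (3.020 × 10^-8 cm)³ = 2.754 × 10^-23 cm³.
ρ = Z·M/(N_A·a³) = 2 × 50.94 / (6.022 × 10²³ × 2.754 × 10^-23) = 6.142 g/cm³ = 6140 kg/m³.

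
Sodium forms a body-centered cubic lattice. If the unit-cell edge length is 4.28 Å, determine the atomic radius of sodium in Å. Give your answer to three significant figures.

1.85 Å

In a BCC lattice, atoms touch along the body diagonal, so √3·a = 4r.
r = √3·a/4 = 1.7321 × 4.28 / 4 = 1.85 Å.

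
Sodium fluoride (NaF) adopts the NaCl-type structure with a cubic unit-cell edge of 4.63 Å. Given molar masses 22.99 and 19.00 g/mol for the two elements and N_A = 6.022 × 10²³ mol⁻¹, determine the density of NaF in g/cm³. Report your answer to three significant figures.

The NaCl-type structure contains Z = 4 formula units per cell; M(NaF) = 22.99 + 19.00 = 41.99 g/mol.
a³ = (4.630 × 10^-8 cm)³ = 9.925 × 10^-23 cm³.
ρ = 4 × 41.99 / (6.022 × 10²³ × 9.925 × 10^-23) = 2.810 g/cm³.

2.81 g/cm³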